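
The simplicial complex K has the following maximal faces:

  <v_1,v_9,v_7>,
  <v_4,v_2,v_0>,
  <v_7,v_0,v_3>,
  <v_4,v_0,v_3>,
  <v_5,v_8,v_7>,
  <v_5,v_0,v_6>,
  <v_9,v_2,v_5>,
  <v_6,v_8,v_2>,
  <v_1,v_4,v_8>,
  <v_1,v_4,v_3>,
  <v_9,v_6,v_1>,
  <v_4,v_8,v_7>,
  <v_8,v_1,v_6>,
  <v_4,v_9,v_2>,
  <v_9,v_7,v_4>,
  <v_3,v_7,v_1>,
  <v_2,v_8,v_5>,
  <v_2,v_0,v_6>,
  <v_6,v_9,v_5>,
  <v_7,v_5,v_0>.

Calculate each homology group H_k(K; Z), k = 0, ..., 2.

K has 10 vertices, 30 edges, 20 triangles.
rank ∂_0 = 0, rank ∂_1 = 9 ⇒ b_0 = 10 − 0 − 9 = 1; all invariant factors of ∂_1 are 1 so no torsion. So H_0 = Z.
rank ∂_1 = 9, rank ∂_2 = 20 ⇒ b_1 = 30 − 9 − 20 = 1; ∂_2 has invariant factor(s) [2] giving torsion. So H_1 = Z × Z/2.
rank ∂_2 = 20, rank ∂_3 = 0 ⇒ b_2 = 20 − 20 − 0 = 0. So H_2 = 0.

H_0 = Z,  H_1 = Z × Z/2,  H_2 = 0.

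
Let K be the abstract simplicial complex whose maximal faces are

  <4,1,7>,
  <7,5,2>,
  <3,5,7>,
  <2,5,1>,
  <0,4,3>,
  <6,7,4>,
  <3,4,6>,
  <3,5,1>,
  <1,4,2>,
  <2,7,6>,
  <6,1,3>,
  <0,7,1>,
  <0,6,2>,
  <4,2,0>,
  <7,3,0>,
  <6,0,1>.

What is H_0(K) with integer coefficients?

H_0 ≅ Z.

Order the vertices as 0 < 1 < 2 < 3 < 4 < 5 < 6 < 7. Listing each simplex with vertices in this order, K has dimension 2 with simplices:

  0-simplices (8): [0], [1], [2], [3], [4], [5], [6], [7]
  1-simplices (24): (24 of them)
  2-simplices (16): [0,1,6], [0,1,7], [0,2,4], [0,2,6], [0,3,4], [0,3,7], [1,2,4], [1,2,5], [1,3,5], [1,3,6], [1,4,7], [2,5,7], [2,6,7], [3,4,6], [3,5,7], [4,6,7]

Hence C_0 ≅ Z^8, C_1 ≅ Z^24, C_2 ≅ Z^16.

∂_1: C_1 → C_0 is given by ∂[p,q] = [q] − [p]. For instance
  ∂[0,7] = [7] − [0].
This gives a 8×24 integer matrix of rank 7; reducing to Smith normal form yields diagonal entries (1,1,1,1,1,1,1).

The boundary map ∂_2: C_2 → C_1 acts by ∂[p,q,r] = [q,r] − [p,r] + [p,q]. For instance
  ∂[0,3,7] = [3,7] − [0,7] + [0,3],
  ∂[1,3,6] = [3,6] − [1,6] + [1,3].
This gives a 24×16 integer matrix of rank 15; reducing to Smith normal form yields diagonal entries (1,1,1,1,1,1,1,1,1,1,1,1,1,1,1).

Now H_k = ker ∂_k / im ∂_{k+1}, so:

  H_0: rank C_0 − rank ∂_1 = 8 − 7 = 1, and the invariant factors of ∂_1 are all 1, so H_0 = Z.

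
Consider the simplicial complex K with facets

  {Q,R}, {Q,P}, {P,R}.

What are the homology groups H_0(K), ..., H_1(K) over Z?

We work with the vertex ordering P < Q < R. The simplices of K, each written with vertices in increasing order, are:

  0-simplices (3): P, Q, R
  1-simplices (3): PQ, PR, QR

so the chain groups are C_0 ≅ Z^3, C_1 ≅ Z^3.

Boundary ∂_1: C_1 → C_0 is given by ∂[p,q] = [q] − [p]. For instance
  ∂PR = R − P.
This gives a 3×3 integer matrix of rank 2; reducing to Smith normal form yields diagonal entries (1,1).

Reading off H_k = ker ∂_k / im ∂_{k+1}:

  H_0: rank C_0 − rank ∂_1 = 3 − 2 = 1, and the invariant factors of ∂_1 are all 1, so H_0 = Z.
  H_1: rank ker ∂_1 − rank ∂_2 = (3 − 2) − 0 = 1, and there is no ∂_2, so H_1 = Z.

As a check, the Euler characteristic is 3 − 3 = 0, which agrees with 1 − 1 = 0.
(K is a triangulation of the circle S^1.)

H_0 ≅ Z,  H_1 ≅ Z.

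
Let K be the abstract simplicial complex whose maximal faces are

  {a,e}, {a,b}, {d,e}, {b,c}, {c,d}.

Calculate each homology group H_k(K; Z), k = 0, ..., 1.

Take the total order a < b < c < d < e on the vertex set. Then K (dimension 1) consists of the simplices:

  0-simplices (5): a, b, c, d, e
  1-simplices (5): ab, ae, bc, cd, de

so the chain groups are C_0 ≅ Z^5, C_1 ≅ Z^5.

Boundary ∂_1: C_1 → C_0 is given by ∂[p,q] = [q] − [p].
The resulting 5×5 matrix has rank 4, and its Smith normal form has invariant factors (1,1,1,1).

From H_k ≅ ker(∂_k) / im(∂_{k+1}) we obtain:

  H_0: rank C_0 − rank ∂_1 = 5 − 4 = 1, and the invariant factors of ∂_1 are all 1, so H_0 ≅ Z.
  H_1: rank ker ∂_1 − rank ∂_2 = (5 − 4) − 0 = 1, and there is no ∂_2, so H_1 ≅ Z.

As a check, the Euler characteristic is 5 − 5 = 0, which agrees with 1 − 1 = 0.

H_0 ≅ Z,  H_1 ≅ Z.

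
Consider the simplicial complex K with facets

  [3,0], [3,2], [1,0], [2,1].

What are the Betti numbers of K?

Fix the vertex order 0 < 1 < 2 < 3 and write every simplex with vertices in increasing order. Then dim K = 1 and the simplices of K are:

  0-simplices (4): [0], [1], [2], [3]
  1-simplices (4): [0,1], [0,3], [1,2], [2,3]

so the chain groups are C_0 ≅ Z^4, C_1 ≅ Z^4.

Boundary ∂_1: C_1 → C_0 is given by ∂[p,q] = [q] − [p].
This gives a 4×4 integer matrix of rank 3; reducing to Smith normal form yields diagonal entries (1,1,1).

From H_k ≅ ker(∂_k) / im(∂_{k+1}) we obtain:

  H_0: rank C_0 − rank ∂_1 = 4 − 3 = 1, and the invariant factors of ∂_1 are all 1, so H_0 ≅ Z.
  H_1: rank ker ∂_1 − rank ∂_2 = (4 − 3) − 0 = 1, and there is no ∂_2, so H_1 ≅ Z.

(K is a triangulation of the circle S^1.)

Hence the Betti numbers are b_0 = 1, b_1 = 1.

b_0 = 1, b_1 = 1.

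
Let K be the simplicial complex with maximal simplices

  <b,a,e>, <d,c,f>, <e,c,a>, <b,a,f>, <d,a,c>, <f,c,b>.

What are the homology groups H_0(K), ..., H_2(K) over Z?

H_0 ≅ Z,  H_1 ≅ Z,  H_2 = 0.

K has 6 vertices, 12 edges, 6 triangles.
rank ∂_0 = 0, rank ∂_1 = 5 ⇒ b_0 = 6 − 0 − 5 = 1; all invariant factors of ∂_1 are 1 so no torsion. So H_0 = Z.
rank ∂_1 = 5, rank ∂_2 = 6 ⇒ b_1 = 12 − 5 − 6 = 1; all invariant factors of ∂_2 are 1 so no torsion. So H_1 = Z.
rank ∂_2 = 6, rank ∂_3 = 0 ⇒ b_2 = 6 − 6 − 0 = 0. So H_2 = 0.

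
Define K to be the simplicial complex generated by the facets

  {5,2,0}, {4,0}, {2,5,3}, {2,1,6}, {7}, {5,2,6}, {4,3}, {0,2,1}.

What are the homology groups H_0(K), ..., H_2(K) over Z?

H_0 ≅ Z^2,  H_1 ≅ Z,  H_2 = 0.

Fix the vertex order 0 < 1 < 2 < 3 < 4 < 5 < 6 < 7 and write every simplex with vertices in increasing order. Then dim K = 2 and the simplices of K are:

  0-simplices (8): [0], [1], [2], [3], [4], [5], [6], [7]
  1-simplices (12): [0,1], [0,2], [0,4], [0,5], [1,2], [1,6], [2,3], [2,5], [2,6], [3,4], [3,5], [5,6]
  2-simplices (5): [0,1,2], [0,2,5], [1,2,6], [2,3,5], [2,5,6]

giving chain groups C_0 ≅ Z^8, C_1 ≅ Z^12, C_2 ≅ Z^5.

∂_1: C_1 → C_0 is given by ∂[p,q] = [q] − [p].
The resulting 8×12 matrix has rank 6, and its Smith normal form has invariant factors (1,1,1,1,1,1).

∂_2: C_2 → C_1 acts by ∂[p,q,r] = [q,r] − [p,r] + [p,q]. For instance
  ∂[0,2,5] = [2,5] − [0,5] + [0,2],
  ∂[1,2,6] = [2,6] − [1,6] + [1,2].
This gives a 12×5 integer matrix of rank 5; reducing to Smith normal form yields diagonal entries (1,1,1,1,1).

Computing H_k = (kernel of ∂_k) / (image of ∂_{k+1}):

  H_0: rank C_0 − rank ∂_1 = 8 − 6 = 2, and the invariant factors of ∂_1 are all 1, so H_0 ≅ Z^2.
  H_1: rank ker ∂_1 − rank ∂_2 = (12 − 6) − 5 = 1, and the invariant factors of ∂_2 are all 1, so H_1 ≅ Z.
  H_2: rank ker ∂_2 − rank ∂_3 = (5 − 5) − 0 = 0, and there is no ∂_3, so H_2 ≅ 0.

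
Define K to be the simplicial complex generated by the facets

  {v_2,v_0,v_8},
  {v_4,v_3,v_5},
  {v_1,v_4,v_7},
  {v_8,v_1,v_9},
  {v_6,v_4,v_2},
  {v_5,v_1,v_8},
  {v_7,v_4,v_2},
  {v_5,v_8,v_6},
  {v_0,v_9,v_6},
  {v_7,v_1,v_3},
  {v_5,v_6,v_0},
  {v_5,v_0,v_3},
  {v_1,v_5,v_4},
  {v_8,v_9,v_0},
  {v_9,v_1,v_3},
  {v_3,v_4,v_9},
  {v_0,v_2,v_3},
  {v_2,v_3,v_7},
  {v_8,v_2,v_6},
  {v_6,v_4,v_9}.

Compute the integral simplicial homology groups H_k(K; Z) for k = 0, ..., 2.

We work with the vertex ordering v_0 < v_1 < v_2 < v_3 < v_4 < v_5 < v_6 < v_7 < v_8 < v_9. The simplices of K, each written with vertices in increasing order, are:

  0-simplices (10): [v_0], [v_1], [v_2], [v_3], [v_4], [v_5], [v_6], [v_7], [v_8], [v_9]
  1-simplices (30): (30 of them)
  2-simplices (20): (20 of them)

so the chain groups are C_0 ≅ Z^10, C_1 ≅ Z^30, C_2 ≅ Z^20.

Boundary ∂_1: C_1 → C_0 maps an edge to its endpoints' difference, ∂[p,q] = q − p.
This gives a 10×30 integer matrix of rank 9; reducing to Smith normal form yields diagonal entries (1,1,1,1,1,1,1,1,1).

∂_2: C_2 → C_1 sends each 2-simplex [p,q,r] to [q,r] − [p,r] + [p,q]. For instance
  ∂[v_2,v_6,v_8] = [v_6,v_8] − [v_2,v_8] + [v_2,v_6],
  ∂[v_2,v_4,v_6] = [v_4,v_6] − [v_2,v_6] + [v_2,v_4].
As a 30×20 matrix over Z this has rank 20, with invariant factors (1,1,1,1,1,1,1,1,1,1,1,1,1,1,1,1,1,1,1,2).

Reading off H_k = ker ∂_k / im ∂_{k+1}:

  H_0: rank C_0 − rank ∂_1 = 10 − 9 = 1, and the invariant factors of ∂_1 are all 1, so H_0 ≅ Z.
  H_1: rank ker ∂_1 − rank ∂_2 = (30 − 9) − 20 = 1, and ∂_2 has invariant factor 2 > 1, so H_1 ≅ Z ⊕ Z/2.
  H_2: rank ker ∂_2 − rank ∂_3 = (20 − 20) − 0 = 0, and there is no ∂_3, so H_2 ≅ 0.

As a check, the Euler characteristic is 10 − 30 + 20 = 0, which agrees with 1 − 1 + 0 = 0.
(K is a triangulation of the Klein bottle.)

H_0 = Z,  H_1 = Z ⊕ Z/2,  H_2 = 0.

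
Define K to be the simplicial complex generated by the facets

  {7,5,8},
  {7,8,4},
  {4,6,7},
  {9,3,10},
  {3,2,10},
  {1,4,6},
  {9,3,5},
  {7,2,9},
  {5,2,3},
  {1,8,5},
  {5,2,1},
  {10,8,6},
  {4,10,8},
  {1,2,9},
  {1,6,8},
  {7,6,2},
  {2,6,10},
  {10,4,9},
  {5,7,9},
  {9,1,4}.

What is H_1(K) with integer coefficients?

Take the total order 1 < 2 < 3 < 4 < 5 < 6 < 7 < 8 < 9 < 10 on the vertex set. Then K (dimension 2) consists of the simplices:

  0-simplices (10): [1], [2], [3], [4], [5], [6], [7], [8], [9], [10]
  1-simplices (30): (30 of them)
  2-simplices (20): (20 of them)

giving chain groups C_0 ≅ Z^10, C_1 ≅ Z^30, C_2 ≅ Z^20.

Boundary ∂_1: C_1 → C_0 maps an edge to its endpoints' difference, ∂[p,q] = q − p.
This gives a 10×30 integer matrix of rank 9; reducing to Smith normal form yields diagonal entries (1,1,1,1,1,1,1,1,1).

The boundary map ∂_2: C_2 → C_1 sends each 2-simplex [p,q,r] to [q,r] − [p,r] + [p,q]. For instance
  ∂[2,6,7] = [6,7] − [2,7] + [2,6],
  ∂[2,3,10] = [3,10] − [2,10] + [2,3].
The 30×20 boundary matrix has rank 20 and Smith normal form diag(1,1,1,1,1,1,1,1,1,1,1,1,1,1,1,1,1,1,1,2).

Reading off H_k = ker ∂_k / im ∂_{k+1}:

  H_1: rank ker ∂_1 − rank ∂_2 = (30 − 9) − 20 = 1, and ∂_2 has invariant factor 2 > 1, so H_1 ≅ Z ⊕ Z/2Z.

(K is a triangulation of the Klein bottle.)

H_1 = Z ⊕ Z/2Z.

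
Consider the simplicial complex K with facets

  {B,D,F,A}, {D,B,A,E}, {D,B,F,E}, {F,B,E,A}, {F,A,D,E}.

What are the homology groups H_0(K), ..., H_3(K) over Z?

Order the vertices as A < B < D < E < F. Listing each simplex with vertices in this order, K has dimension 3 with simplices:

  0-simplices (5): A, B, D, E, F
  1-simplices (10): AB, AD, AE, AF, BD, BE, BF, DE, DF, EF
  2-simplices (10): ABD, ABE, ABF, ADE, ADF, AEF, BDE, BDF, BEF, DEF
  3-simplices (5): ABDE, ABDF, ABEF, ADEF, BDEF

so the chain groups are C_0 ≅ Z^5, C_1 ≅ Z^10, C_2 ≅ Z^10, C_3 ≅ Z^5.

Boundary ∂_1: C_1 → C_0 sends each edge [p,q] (with p < q) to q − p. For instance
  ∂BD = D − B.
As a 5×10 matrix over Z this has rank 4, with invariant factors (1,1,1,1).

The boundary map ∂_2: C_2 → C_1 sends each 2-simplex [p,q,r] to [q,r] − [p,r] + [p,q]. For instance
  ∂BDE = DE − BE + BD,
  ∂ABE = BE − AE + AB.
The 10×10 boundary matrix has rank 6 and Smith normal form diag(1,1,1,1,1,1).

The boundary map ∂_3: C_3 → C_2 sends each 3-simplex σ to the alternating sum Σ_i (−1)^i (σ with its i-th vertex removed). For instance
  ∂ADEF = DEF − AEF + ADF − ADE,
  ∂ABDF = BDF − ADF + ABF − ABD.
The resulting 10×5 matrix has rank 4, and its Smith normal form has invariant factors (1,1,1,1).

Computing H_k = (kernel of ∂_k) / (image of ∂_{k+1}):

  H_0: rank C_0 − rank ∂_1 = 5 − 4 = 1, and the invariant factors of ∂_1 are all 1, so H_0 = Z.
  H_1: rank ker ∂_1 − rank ∂_2 = (10 − 4) − 6 = 0, and the invariant factors of ∂_2 are all 1, so H_1 = 0.
  H_2: rank ker ∂_2 − rank ∂_3 = (10 − 6) − 4 = 0, and the invariant factors of ∂_3 are all 1, so H_2 = 0.
  H_3: rank ker ∂_3 − rank ∂_4 = (5 − 4) − 0 = 1, and there is no ∂_4, so H_3 = Z.

As a check, the Euler characteristic is 5 − 10 + 10 − 5 = 0, which agrees with 1 − 0 + 0 − 1 = 0.

H_0 ≅ Z,  H_1 = 0,  H_2 = 0,  H_3 ≅ Z.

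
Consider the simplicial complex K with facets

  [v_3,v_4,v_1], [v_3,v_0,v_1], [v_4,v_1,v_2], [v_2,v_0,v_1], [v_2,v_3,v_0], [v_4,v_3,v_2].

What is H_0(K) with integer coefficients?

Fix the vertex order v_0 < v_1 < v_2 < v_3 < v_4 and write every simplex with vertices in increasing order. Then dim K = 2 and the simplices of K are:

  0-simplices (5): [v_0], [v_1], [v_2], [v_3], [v_4]
  1-simplices (9): [v_0,v_1], [v_0,v_2], [v_0,v_3], [v_1,v_2], [v_1,v_3], [v_1,v_4], [v_2,v_3], [v_2,v_4], [v_3,v_4]
  2-simplices (6): [v_0,v_1,v_2], [v_0,v_1,v_3], [v_0,v_2,v_3], [v_1,v_2,v_4], [v_1,v_3,v_4], [v_2,v_3,v_4]

giving chain groups C_0 ≅ Z^5, C_1 ≅ Z^9, C_2 ≅ Z^6.

Boundary ∂_1: C_1 → C_0 sends each edge [p,q] (with p < q) to q − p.
This gives a 5×9 integer matrix of rank 4; reducing to Smith normal form yields diagonal entries (1,1,1,1).

The boundary map ∂_2: C_2 → C_1 maps a triangle to the signed sum of its edges. For instance
  ∂[v_1,v_2,v_4] = [v_2,v_4] − [v_1,v_4] + [v_1,v_2],
  ∂[v_2,v_3,v_4] = [v_3,v_4] − [v_2,v_4] + [v_2,v_3].
The 9×6 boundary matrix has rank 5 and Smith normal form diag(1,1,1,1,1).

Computing H_k = (kernel of ∂_k) / (image of ∂_{k+1}):

  H_0: rank C_0 − rank ∂_1 = 5 − 4 = 1, and the invariant factors of ∂_1 are all 1, so H_0 ≅ Z.

(K is a triangulation of the 2-sphere S^2.)

H_0 = Z.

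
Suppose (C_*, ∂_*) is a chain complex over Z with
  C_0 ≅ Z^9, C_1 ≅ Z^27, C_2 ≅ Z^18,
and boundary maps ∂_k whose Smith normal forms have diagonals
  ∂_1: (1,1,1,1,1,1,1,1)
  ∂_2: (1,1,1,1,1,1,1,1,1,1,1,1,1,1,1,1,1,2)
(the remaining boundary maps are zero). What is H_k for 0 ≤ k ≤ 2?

H_0: b_0 = 9 − 0 − 8 = 1; torsion from ∂_1 factors > 1: none. So H_0 = Z.
H_1: b_1 = 27 − 8 − 18 = 1; torsion from ∂_2 factors > 1: [2]. So H_1 = Z ⊕ Z/2.
H_2: b_2 = 18 − 18 − 0 = 0; torsion from ∂_3 factors > 1: none. So H_2 = 0.

H_0 = Z,  H_1 = Z ⊕ Z/2,  H_2 = 0.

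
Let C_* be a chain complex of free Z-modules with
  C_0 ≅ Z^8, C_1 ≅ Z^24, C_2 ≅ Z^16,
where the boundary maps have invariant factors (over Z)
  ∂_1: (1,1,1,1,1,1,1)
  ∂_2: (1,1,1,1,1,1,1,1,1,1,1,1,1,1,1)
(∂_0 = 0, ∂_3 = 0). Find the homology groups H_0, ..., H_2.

H_0 = Z,  H_1 = Z^2,  H_2 = Z.

H_0: b_0 = 8 − 0 − 7 = 1; torsion from ∂_1 factors > 1: none. So H_0 = Z.
H_1: b_1 = 24 − 7 − 15 = 2; torsion from ∂_2 factors > 1: none. So H_1 = Z^2.
H_2: b_2 = 16 − 15 − 0 = 1; torsion from ∂_3 factors > 1: none. So H_2 = Z.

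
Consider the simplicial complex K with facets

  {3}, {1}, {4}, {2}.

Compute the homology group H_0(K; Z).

Order the vertices as 1 < 2 < 3 < 4. Listing each simplex with vertices in this order, K has dimension 0 with simplices:

  0-simplices (4): [1], [2], [3], [4]

giving chain groups C_0 ≅ Z^4.

Reading off H_k = ker ∂_k / im ∂_{k+1}:

  H_0: rank C_0 − rank ∂_1 = 4 − 0 = 4, and there is no ∂_1, so H_0 ≅ Z^4.

H_0 = Z^4.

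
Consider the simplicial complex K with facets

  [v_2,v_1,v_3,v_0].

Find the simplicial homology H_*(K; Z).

Take the total order v_0 < v_1 < v_2 < v_3 on the vertex set. Then K (dimension 3) consists of the simplices:

  0-simplices (4): [v_0], [v_1], [v_2], [v_3]
  1-simplices (6): [v_0,v_1], [v_0,v_2], [v_0,v_3], [v_1,v_2], [v_1,v_3], [v_2,v_3]
  2-simplices (4): [v_0,v_1,v_2], [v_0,v_1,v_3], [v_0,v_2,v_3], [v_1,v_2,v_3]
  3-simplices (1): [v_0,v_1,v_2,v_3]

giving chain groups C_0 ≅ Z^4, C_1 ≅ Z^6, C_2 ≅ Z^4, C_3 ≅ Z^1.

Boundary ∂_1: C_1 → C_0 maps an edge to its endpoints' difference, ∂[p,q] = q − p.
The resulting 4×6 matrix has rank 3, and its Smith normal form has invariant factors (1,1,1).

The boundary map ∂_2: C_2 → C_1 acts by ∂[p,q,r] = [q,r] − [p,r] + [p,q]. For instance
  ∂[v_0,v_2,v_3] = [v_2,v_3] − [v_0,v_3] + [v_0,v_2],
  ∂[v_0,v_1,v_3] = [v_1,v_3] − [v_0,v_3] + [v_0,v_1].
The 6×4 boundary matrix has rank 3 and Smith normal form diag(1,1,1).

∂_3: C_3 → C_2 sends each 3-simplex σ to the alternating sum Σ_i (−1)^i (σ with its i-th vertex removed). For instance
  ∂[v_0,v_1,v_2,v_3] = [v_1,v_2,v_3] − [v_0,v_2,v_3] + [v_0,v_1,v_3] − [v_0,v_1,v_2].
The 4×1 boundary matrix has rank 1 and Smith normal form diag(1).

From H_k ≅ ker(∂_k) / im(∂_{k+1}) we obtain:

  H_0: rank C_0 − rank ∂_1 = 4 − 3 = 1, and the invariant factors of ∂_1 are all 1, so H_0 = Z.
  H_1: rank ker ∂_1 − rank ∂_2 = (6 − 3) − 3 = 0, and the invariant factors of ∂_2 are all 1, so H_1 = 0.
  H_2: rank ker ∂_2 − rank ∂_3 = (4 − 3) − 1 = 0, and the invariant factors of ∂_3 are all 1, so H_2 = 0.
  H_3: rank ker ∂_3 − rank ∂_4 = (1 − 1) − 0 = 0, and there is no ∂_4, so H_3 = 0.

H_0 = Z,  H_1 = 0,  H_2 = 0,  H_3 = 0.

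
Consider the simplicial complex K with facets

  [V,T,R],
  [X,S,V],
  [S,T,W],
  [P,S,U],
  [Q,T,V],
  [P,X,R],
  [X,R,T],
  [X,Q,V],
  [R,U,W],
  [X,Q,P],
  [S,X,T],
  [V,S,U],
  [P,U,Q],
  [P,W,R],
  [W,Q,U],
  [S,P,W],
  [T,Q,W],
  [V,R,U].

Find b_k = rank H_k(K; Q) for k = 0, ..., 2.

b_0 = 1, b_1 = 1, b_2 = 0.

We work with the vertex ordering P < Q < R < S < T < U < V < W < X. The simplices of K, each written with vertices in increasing order, are:

  0-simplices (9): P, Q, R, S, T, U, V, W, X
  1-simplices (27): PQ, PR, PS, PU, PW, PX, QT, QU, QV, QW, QX, RT, RU, RV, RW, RX, ST, SU, SV, SW, SX, TV, TW, TX, UV, UW, VX
  2-simplices (18): PQU, PQX, PRW, PRX, PSU, PSW, QTV, QTW, QUW, QVX, RTV, RTX, RUV, RUW, STW, STX, SUV, SVX

Hence C_0 ≅ Z^9, C_1 ≅ Z^27, C_2 ≅ Z^18.

The boundary map ∂_1: C_1 → C_0 sends each edge [p,q] (with p < q) to q − p.
The resulting 9×27 matrix has rank 8, and its Smith normal form has invariant factors (1,1,1,1,1,1,1,1).

∂_2: C_2 → C_1 acts by ∂[p,q,r] = [q,r] − [p,r] + [p,q]. For instance
  ∂PQX = QX − PX + PQ,
  ∂RUW = UW − RW + RU.
As a 27×18 matrix over Z this has rank 18, with invariant factors (1,1,1,1,1,1,1,1,1,1,1,1,1,1,1,1,1,2).

Reading off H_k = ker ∂_k / im ∂_{k+1}:

  H_0: rank C_0 − rank ∂_1 = 9 − 8 = 1, and the invariant factors of ∂_1 are all 1, so H_0 = Z.
  H_1: rank ker ∂_1 − rank ∂_2 = (27 − 8) − 18 = 1, and ∂_2 has invariant factor 2 > 1, so H_1 = Z × Z/2.
  H_2: rank ker ∂_2 − rank ∂_3 = (18 − 18) − 0 = 0, and there is no ∂_3, so H_2 = 0.

As a check, the Euler characteristic is 9 − 27 + 18 = 0, which agrees with 1 − 1 + 0 = 0.

Hence the Betti numbers are b_0 = 1, b_1 = 1, b_2 = 0.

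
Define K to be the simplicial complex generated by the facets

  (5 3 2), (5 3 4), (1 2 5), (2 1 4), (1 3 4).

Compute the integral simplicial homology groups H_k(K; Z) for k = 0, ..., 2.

H_0 ≅ Z,  H_1 ≅ Z,  H_2 = 0.

Order the vertices as 1 < 2 < 3 < 4 < 5. Listing each simplex with vertices in this order, K has dimension 2 with simplices:

  0-simplices (5): [1], [2], [3], [4], [5]
  1-simplices (10): [1,2], [1,3], [1,4], [1,5], [2,3], [2,4], [2,5], [3,4], [3,5], [4,5]
  2-simplices (5): [1,2,4], [1,2,5], [1,3,4], [2,3,5], [3,4,5]

so the chain groups are C_0 ≅ Z^5, C_1 ≅ Z^10, C_2 ≅ Z^5.

The boundary map ∂_1: C_1 → C_0 sends each edge [p,q] (with p < q) to q − p. For instance
  ∂[1,2] = [2] − [1].
This gives a 5×10 integer matrix of rank 4; reducing to Smith normal form yields diagonal entries (1,1,1,1).

The boundary map ∂_2: C_2 → C_1 acts by ∂[p,q,r] = [q,r] − [p,r] + [p,q]. For instance
  ∂[2,3,5] = [3,5] − [2,5] + [2,3],
  ∂[3,4,5] = [4,5] − [3,5] + [3,4].
As a 10×5 matrix over Z this has rank 5, with invariant factors (1,1,1,1,1).

Reading off H_k = ker ∂_k / im ∂_{k+1}:

  H_0: rank C_0 − rank ∂_1 = 5 − 4 = 1, and the invariant factors of ∂_1 are all 1, so H_0 ≅ Z.
  H_1: rank ker ∂_1 − rank ∂_2 = (10 − 4) − 5 = 1, and the invariant factors of ∂_2 are all 1, so H_1 ≅ Z.
  H_2: rank ker ∂_2 − rank ∂_3 = (5 − 5) − 0 = 0, and there is no ∂_3, so H_2 ≅ 0.

(K is a triangulation of the Möbius band.)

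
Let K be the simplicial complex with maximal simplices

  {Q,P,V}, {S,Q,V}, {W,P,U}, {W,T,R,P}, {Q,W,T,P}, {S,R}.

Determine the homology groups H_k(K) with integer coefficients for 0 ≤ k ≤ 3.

H_0 ≅ Z,  H_1 ≅ Z,  H_2 = 0,  H_3 = 0.

We work with the vertex ordering P < Q < R < S < T < U < V < W. The simplices of K, each written with vertices in increasing order, are:

  0-simplices (8): P, Q, R, S, T, U, V, W
  1-simplices (16): PQ, PR, PT, PU, PV, PW, QS, QT, QV, QW, RS, RT, RW, SV, TW, UW
  2-simplices (10): PQT, PQV, PQW, PRT, PRW, PTW, PUW, QSV, QTW, RTW
  3-simplices (2): PQTW, PRTW

Hence C_0 ≅ Z^8, C_1 ≅ Z^16, C_2 ≅ Z^10, C_3 ≅ Z^2.

The boundary map ∂_1: C_1 → C_0 maps an edge to its endpoints' difference, ∂[p,q] = q − p. For instance
  ∂RW = W − R.
As a 8×16 matrix over Z this has rank 7, with invariant factors (1,1,1,1,1,1,1).

The boundary map ∂_2: C_2 → C_1 sends each 2-simplex [p,q,r] to [q,r] − [p,r] + [p,q]. For instance
  ∂PUW = UW − PW + PU,
  ∂QSV = SV − QV + QS.
This gives a 16×10 integer matrix of rank 8; reducing to Smith normal form yields diagonal entries (1,1,1,1,1,1,1,1).

Boundary ∂_3: C_3 → C_2 sends each 3-simplex σ to the alternating sum Σ_i (−1)^i (σ with its i-th vertex removed). For instance
  ∂PQTW = QTW − PTW + PQW − PQT,
  ∂PRTW = RTW − PTW + PRW − PRT.
The resulting 10×2 matrix has rank 2, and its Smith normal form has invariant factors (1,1).

Reading off H_k = ker ∂_k / im ∂_{k+1}:

  H_0: rank C_0 − rank ∂_1 = 8 − 7 = 1, and the invariant factors of ∂_1 are all 1, so H_0 ≅ Z.
  H_1: rank ker ∂_1 − rank ∂_2 = (16 − 7) − 8 = 1, and the invariant factors of ∂_2 are all 1, so H_1 ≅ Z.
  H_2: rank ker ∂_2 − rank ∂_3 = (10 − 8) − 2 = 0, and the invariant factors of ∂_3 are all 1, so H_2 ≅ 0.
  H_3: rank ker ∂_3 − rank ∂_4 = (2 − 2) − 0 = 0, and there is no ∂_4, so H_3 ≅ 0.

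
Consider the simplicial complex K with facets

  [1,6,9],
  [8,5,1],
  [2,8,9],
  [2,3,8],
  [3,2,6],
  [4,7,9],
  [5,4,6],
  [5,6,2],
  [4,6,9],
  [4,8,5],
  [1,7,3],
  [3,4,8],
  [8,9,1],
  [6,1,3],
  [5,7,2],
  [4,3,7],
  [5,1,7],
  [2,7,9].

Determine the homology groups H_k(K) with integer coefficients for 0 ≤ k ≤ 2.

K has 9 vertices, 27 edges, 18 triangles.
rank ∂_0 = 0, rank ∂_1 = 8 ⇒ b_0 = 9 − 0 − 8 = 1; all invariant factors of ∂_1 are 1 so no torsion. So H_0 ≅ Z.
rank ∂_1 = 8, rank ∂_2 = 17 ⇒ b_1 = 27 − 8 − 17 = 2; all invariant factors of ∂_2 are 1 so no torsion. So H_1 ≅ Z^2.
rank ∂_2 = 17, rank ∂_3 = 0 ⇒ b_2 = 18 − 17 − 0 = 1. So H_2 ≅ Z.

H_0 ≅ Z,  H_1 ≅ Z^2,  H_2 ≅ Z.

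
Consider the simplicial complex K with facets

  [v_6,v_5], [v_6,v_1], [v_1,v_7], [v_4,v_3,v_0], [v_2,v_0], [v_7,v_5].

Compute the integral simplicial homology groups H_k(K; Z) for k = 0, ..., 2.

H_0 ≅ Z^2,  H_1 ≅ Z,  H_2 = 0.

Take the total order v_0 < v_1 < v_2 < v_3 < v_4 < v_5 < v_6 < v_7 on the vertex set. Then K (dimension 2) consists of the simplices:

  0-simplices (8): [v_0], [v_1], [v_2], [v_3], [v_4], [v_5], [v_6], [v_7]
  1-simplices (8): [v_0,v_2], [v_0,v_3], [v_0,v_4], [v_1,v_6], [v_1,v_7], [v_3,v_4], [v_5,v_6], [v_5,v_7]
  2-simplices (1): [v_0,v_3,v_4]

giving chain groups C_0 ≅ Z^8, C_1 ≅ Z^8, C_2 ≅ Z^1.

The boundary map ∂_1: C_1 → C_0 is given by ∂[p,q] = [q] − [p].
This gives a 8×8 integer matrix of rank 6; reducing to Smith normal form yields diagonal entries (1,1,1,1,1,1).

Boundary ∂_2: C_2 → C_1 sends each 2-simplex [p,q,r] to [q,r] − [p,r] + [p,q]. For instance
  ∂[v_0,v_3,v_4] = [v_3,v_4] − [v_0,v_4] + [v_0,v_3].
The 8×1 boundary matrix has rank 1 and Smith normal form diag(1).

From H_k ≅ ker(∂_k) / im(∂_{k+1}) we obtain:

  H_0: rank C_0 − rank ∂_1 = 8 − 6 = 2, and the invariant factors of ∂_1 are all 1, so H_0 ≅ Z^2.
  H_1: rank ker ∂_1 − rank ∂_2 = (8 − 6) − 1 = 1, and the invariant factors of ∂_2 are all 1, so H_1 ≅ Z.
  H_2: rank ker ∂_2 − rank ∂_3 = (1 − 1) − 0 = 0, and there is no ∂_3, so H_2 ≅ 0.

As a check, the Euler characteristic is 8 − 8 + 1 = 1, which agrees with 2 − 1 + 0 = 1.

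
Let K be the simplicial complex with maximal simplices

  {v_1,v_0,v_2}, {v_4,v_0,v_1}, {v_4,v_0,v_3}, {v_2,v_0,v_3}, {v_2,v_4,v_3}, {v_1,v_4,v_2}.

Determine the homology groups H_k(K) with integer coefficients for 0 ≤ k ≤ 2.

Take the total order v_0 < v_1 < v_2 < v_3 < v_4 on the vertex set. Then K (dimension 2) consists of the simplices:

  0-simplices (5): [v_0], [v_1], [v_2], [v_3], [v_4]
  1-simplices (9): [v_0,v_1], [v_0,v_2], [v_0,v_3], [v_0,v_4], [v_1,v_2], [v_1,v_4], [v_2,v_3], [v_2,v_4], [v_3,v_4]
  2-simplices (6): [v_0,v_1,v_2], [v_0,v_1,v_4], [v_0,v_2,v_3], [v_0,v_3,v_4], [v_1,v_2,v_4], [v_2,v_3,v_4]

so the chain groups are C_0 ≅ Z^5, C_1 ≅ Z^9, C_2 ≅ Z^6.

The boundary map ∂_1: C_1 → C_0 sends each edge [p,q] (with p < q) to q − p. For instance
  ∂[v_2,v_3] = [v_3] − [v_2].
The resulting 5×9 matrix has rank 4, and its Smith normal form has invariant factors (1,1,1,1).

∂_2: C_2 → C_1 acts by ∂[p,q,r] = [q,r] − [p,r] + [p,q]. For instance
  ∂[v_0,v_1,v_2] = [v_1,v_2] − [v_0,v_2] + [v_0,v_1],
  ∂[v_2,v_3,v_4] = [v_3,v_4] − [v_2,v_4] + [v_2,v_3].
The 9×6 boundary matrix has rank 5 and Smith normal form diag(1,1,1,1,1).

Computing H_k = (kernel of ∂_k) / (image of ∂_{k+1}):

  H_0: rank C_0 − rank ∂_1 = 5 − 4 = 1, and the invariant factors of ∂_1 are all 1, so H_0 ≅ Z.
  H_1: rank ker ∂_1 − rank ∂_2 = (9 − 4) − 5 = 0, and the invariant factors of ∂_2 are all 1, so H_1 ≅ 0.
  H_2: rank ker ∂_2 − rank ∂_3 = (6 − 5) − 0 = 1, and there is no ∂_3, so H_2 ≅ Z.

H_0 ≅ Z,  H_1 = 0,  H_2 ≅ Z.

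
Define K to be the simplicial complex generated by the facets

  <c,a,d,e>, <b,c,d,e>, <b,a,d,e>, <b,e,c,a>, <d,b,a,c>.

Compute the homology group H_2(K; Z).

H_2 ≅ 0.

Fix the vertex order a < b < c < d < e and write every simplex with vertices in increasing order. Then dim K = 3 and the simplices of K are:

  0-simplices (5): a, b, c, d, e
  1-simplices (10): ab, ac, ad, ae, bc, bd, be, cd, ce, de
  2-simplices (10): abc, abd, abe, acd, ace, ade, bcd, bce, bde, cde
  3-simplices (5): abcd, abce, abde, acde, bcde

so the chain groups are C_0 ≅ Z^5, C_1 ≅ Z^10, C_2 ≅ Z^10, C_3 ≅ Z^5.

The boundary map ∂_1: C_1 → C_0 maps an edge to its endpoints' difference, ∂[p,q] = q − p.
The resulting 5×10 matrix has rank 4, and its Smith normal form has invariant factors (1,1,1,1).

Boundary ∂_2: C_2 → C_1 acts by ∂[p,q,r] = [q,r] − [p,r] + [p,q]. For instance
  ∂ace = ce − ae + ac,
  ∂bce = ce − be + bc.
The 10×10 boundary matrix has rank 6 and Smith normal form diag(1,1,1,1,1,1).

Boundary ∂_3: C_3 → C_2 sends each 3-simplex σ to the alternating sum Σ_i (−1)^i (σ with its i-th vertex removed). For instance
  ∂abce = bce − ace + abe − abc,
  ∂bcde = cde − bde + bce − bcd.
The 10×5 boundary matrix has rank 4 and Smith normal form diag(1,1,1,1).

Reading off H_k = ker ∂_k / im ∂_{k+1}:

  H_2: rank ker ∂_2 − rank ∂_3 = (10 − 6) − 4 = 0, and the invariant factors of ∂_3 are all 1, so H_2 ≅ 0.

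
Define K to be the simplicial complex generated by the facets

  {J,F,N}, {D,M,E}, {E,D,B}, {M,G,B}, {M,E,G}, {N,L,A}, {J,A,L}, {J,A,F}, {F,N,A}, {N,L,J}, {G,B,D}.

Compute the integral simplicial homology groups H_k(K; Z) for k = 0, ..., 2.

H_0 ≅ Z^2,  H_1 ≅ Z,  H_2 ≅ Z.

Order the vertices as A < B < D < E < F < G < J < L < M < N. Listing each simplex with vertices in this order, K has dimension 2 with simplices:

  0-simplices (10): A, B, D, E, F, G, J, L, M, N
  1-simplices (19): AF, AJ, AL, AN, BD, BE, BG, BM, DE, DG, DM, EG, EM, FJ, FN, GM, JL, JN, LN
  2-simplices (11): AFJ, AFN, AJL, ALN, BDE, BDG, BGM, DEM, EGM, FJN, JLN

giving chain groups C_0 ≅ Z^10, C_1 ≅ Z^19, C_2 ≅ Z^11.

The boundary map ∂_1: C_1 → C_0 maps an edge to its endpoints' difference, ∂[p,q] = q − p. For instance
  ∂BE = E − B.
The 10×19 boundary matrix has rank 8 and Smith normal form diag(1,1,1,1,1,1,1,1).

Boundary ∂_2: C_2 → C_1 maps a triangle to the signed sum of its edges. For instance
  ∂BGM = GM − BM + BG,
  ∂FJN = JN − FN + FJ.
The resulting 19×11 matrix has rank 10, and its Smith normal form has invariant factors (1,1,1,1,1,1,1,1,1,1).

Reading off H_k = ker ∂_k / im ∂_{k+1}:

  H_0: rank C_0 − rank ∂_1 = 10 − 8 = 2, and the invariant factors of ∂_1 are all 1, so H_0 = Z^2.
  H_1: rank ker ∂_1 − rank ∂_2 = (19 − 8) − 10 = 1, and the invariant factors of ∂_2 are all 1, so H_1 = Z.
  H_2: rank ker ∂_2 − rank ∂_3 = (11 − 10) − 0 = 1, and there is no ∂_3, so H_2 = Z.

(K is a triangulation of the disjoint union of the Möbius band and the 2-sphere S^2.)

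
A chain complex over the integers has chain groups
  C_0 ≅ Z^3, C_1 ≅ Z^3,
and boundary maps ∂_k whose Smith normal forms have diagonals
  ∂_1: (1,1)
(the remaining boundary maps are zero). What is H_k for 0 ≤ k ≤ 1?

H_0 = Z,  H_1 = Z.

H_0: b_0 = 3 − 0 − 2 = 1; torsion from ∂_1 factors > 1: none. So H_0 = Z.
H_1: b_1 = 3 − 2 − 0 = 1; torsion from ∂_2 factors > 1: none. So H_1 = Z.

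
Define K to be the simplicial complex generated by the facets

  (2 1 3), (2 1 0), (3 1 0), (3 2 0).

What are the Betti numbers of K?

K has 4 vertices, 6 edges, 4 triangles.
rank ∂_0 = 0, rank ∂_1 = 3 ⇒ b_0 = 4 − 0 − 3 = 1; all invariant factors of ∂_1 are 1 so no torsion. So H_0 = Z.
rank ∂_1 = 3, rank ∂_2 = 3 ⇒ b_1 = 6 − 3 − 3 = 0; all invariant factors of ∂_2 are 1 so no torsion. So H_1 = 0.
rank ∂_2 = 3, rank ∂_3 = 0 ⇒ b_2 = 4 − 3 − 0 = 1. So H_2 = Z.

b_0 = 1, b_1 = 0, b_2 = 1.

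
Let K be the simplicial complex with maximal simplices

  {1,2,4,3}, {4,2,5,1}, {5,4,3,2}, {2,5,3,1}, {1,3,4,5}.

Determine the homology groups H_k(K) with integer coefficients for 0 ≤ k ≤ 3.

H_0 = Z,  H_1 = 0,  H_2 = 0,  H_3 = Z.

We work with the vertex ordering 1 < 2 < 3 < 4 < 5. The simplices of K, each written with vertices in increasing order, are:

  0-simplices (5): [1], [2], [3], [4], [5]
  1-simplices (10): [1,2], [1,3], [1,4], [1,5], [2,3], [2,4], [2,5], [3,4], [3,5], [4,5]
  2-simplices (10): [1,2,3], [1,2,4], [1,2,5], [1,3,4], [1,3,5], [1,4,5], [2,3,4], [2,3,5], [2,4,5], [3,4,5]
  3-simplices (5): [1,2,3,4], [1,2,3,5], [1,2,4,5], [1,3,4,5], [2,3,4,5]

Hence C_0 ≅ Z^5, C_1 ≅ Z^10, C_2 ≅ Z^10, C_3 ≅ Z^5.

The boundary map ∂_1: C_1 → C_0 is given by ∂[p,q] = [q] − [p]. For instance
  ∂[1,3] = [3] − [1].
The 5×10 boundary matrix has rank 4 and Smith normal form diag(1,1,1,1).

Boundary ∂_2: C_2 → C_1 maps a triangle to the signed sum of its edges. For instance
  ∂[1,2,4] = [2,4] − [1,4] + [1,2],
  ∂[2,3,5] = [3,5] − [2,5] + [2,3].
The resulting 10×10 matrix has rank 6, and its Smith normal form has invariant factors (1,1,1,1,1,1).

∂_3: C_3 → C_2 sends each 3-simplex σ to the alternating sum Σ_i (−1)^i (σ with its i-th vertex removed). For instance
  ∂[2,3,4,5] = [3,4,5] − [2,4,5] + [2,3,5] − [2,3,4],
  ∂[1,2,3,5] = [2,3,5] − [1,3,5] + [1,2,5] − [1,2,3].
The 10×5 boundary matrix has rank 4 and Smith normal form diag(1,1,1,1).

From H_k ≅ ker(∂_k) / im(∂_{k+1}) we obtain:

  H_0: rank C_0 − rank ∂_1 = 5 − 4 = 1, and the invariant factors of ∂_1 are all 1, so H_0 ≅ Z.
  H_1: rank ker ∂_1 − rank ∂_2 = (10 − 4) − 6 = 0, and the invariant factors of ∂_2 are all 1, so H_1 ≅ 0.
  H_2: rank ker ∂_2 − rank ∂_3 = (10 − 6) − 4 = 0, and the invariant factors of ∂_3 are all 1, so H_2 ≅ 0.
  H_3: rank ker ∂_3 − rank ∂_4 = (5 − 4) − 0 = 1, and there is no ∂_4, so H_3 ≅ Z.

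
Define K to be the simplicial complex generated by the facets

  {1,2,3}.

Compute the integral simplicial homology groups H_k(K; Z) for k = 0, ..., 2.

H_0 ≅ Z,  H_1 = 0,  H_2 = 0.

Take the total order 1 < 2 < 3 on the vertex set. Then K (dimension 2) consists of the simplices:

  0-simplices (3): [1], [2], [3]
  1-simplices (3): [1,2], [1,3], [2,3]
  2-simplices (1): [1,2,3]

giving chain groups C_0 ≅ Z^3, C_1 ≅ Z^3, C_2 ≅ Z^1.

The boundary map ∂_1: C_1 → C_0 is given by ∂[p,q] = [q] − [p]. For instance
  ∂[1,2] = [2] − [1].
This gives a 3×3 integer matrix of rank 2; reducing to Smith normal form yields diagonal entries (1,1).

Boundary ∂_2: C_2 → C_1 acts by ∂[p,q,r] = [q,r] − [p,r] + [p,q]. For instance
  ∂[1,2,3] = [2,3] − [1,3] + [1,2].
The 3×1 boundary matrix has rank 1 and Smith normal form diag(1).

Reading off H_k = ker ∂_k / im ∂_{k+1}:

  H_0: rank C_0 − rank ∂_1 = 3 − 2 = 1, and the invariant factors of ∂_1 are all 1, so H_0 = Z.
  H_1: rank ker ∂_1 − rank ∂_2 = (3 − 2) − 1 = 0, and the invariant factors of ∂_2 are all 1, so H_1 = 0.
  H_2: rank ker ∂_2 − rank ∂_3 = (1 − 1) − 0 = 0, and there is no ∂_3, so H_2 = 0.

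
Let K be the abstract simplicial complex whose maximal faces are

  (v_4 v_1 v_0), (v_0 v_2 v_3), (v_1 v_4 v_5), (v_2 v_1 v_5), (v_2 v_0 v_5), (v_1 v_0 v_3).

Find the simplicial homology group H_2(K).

H_2 ≅ 0.

Take the total order v_0 < v_1 < v_2 < v_3 < v_4 < v_5 on the vertex set. Then K (dimension 2) consists of the simplices:

  0-simplices (6): [v_0], [v_1], [v_2], [v_3], [v_4], [v_5]
  1-simplices (12): [v_0,v_1], [v_0,v_2], [v_0,v_3], [v_0,v_4], [v_0,v_5], [v_1,v_2], [v_1,v_3], [v_1,v_4], [v_1,v_5], [v_2,v_3], [v_2,v_5], [v_4,v_5]
  2-simplices (6): [v_0,v_1,v_3], [v_0,v_1,v_4], [v_0,v_2,v_3], [v_0,v_2,v_5], [v_1,v_2,v_5], [v_1,v_4,v_5]

Hence C_0 ≅ Z^6, C_1 ≅ Z^12, C_2 ≅ Z^6.

∂_1: C_1 → C_0 sends each edge [p,q] (with p < q) to q − p. For instance
  ∂[v_4,v_5] = [v_5] − [v_4].
The resulting 6×12 matrix has rank 5, and its Smith normal form has invariant factors (1,1,1,1,1).

∂_2: C_2 → C_1 sends each 2-simplex [p,q,r] to [q,r] − [p,r] + [p,q]. For instance
  ∂[v_0,v_1,v_4] = [v_1,v_4] − [v_0,v_4] + [v_0,v_1],
  ∂[v_1,v_4,v_5] = [v_4,v_5] − [v_1,v_5] + [v_1,v_4].
As a 12×6 matrix over Z this has rank 6, with invariant factors (1,1,1,1,1,1).

Now H_k = ker ∂_k / im ∂_{k+1}, so:

  H_2: rank ker ∂_2 − rank ∂_3 = (6 − 6) − 0 = 0, and there is no ∂_3, so H_2 ≅ 0.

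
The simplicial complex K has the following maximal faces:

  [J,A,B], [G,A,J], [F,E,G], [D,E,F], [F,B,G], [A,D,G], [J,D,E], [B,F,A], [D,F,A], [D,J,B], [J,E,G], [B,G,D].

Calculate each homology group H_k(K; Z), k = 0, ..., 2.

We work with the vertex ordering A < B < D < E < F < G < J. The simplices of K, each written with vertices in increasing order, are:

  0-simplices (7): A, B, D, E, F, G, J
  1-simplices (18): AB, AD, AF, AG, AJ, BD, BF, BG, BJ, DE, DF, DG, DJ, EF, EG, EJ, FG, GJ
  2-simplices (12): ABF, ABJ, ADF, ADG, AGJ, BDG, BDJ, BFG, DEF, DEJ, EFG, EGJ

so the chain groups are C_0 ≅ Z^7, C_1 ≅ Z^18, C_2 ≅ Z^12.

The boundary map ∂_1: C_1 → C_0 sends each edge [p,q] (with p < q) to q − p.
The resulting 7×18 matrix has rank 6, and its Smith normal form has invariant factors (1,1,1,1,1,1).

∂_2: C_2 → C_1 acts by ∂[p,q,r] = [q,r] − [p,r] + [p,q]. For instance
  ∂BDG = DG − BG + BD,
  ∂BFG = FG − BG + BF.
The resulting 18×12 matrix has rank 12, and its Smith normal form has invariant factors (1,1,1,1,1,1,1,1,1,1,1,2).

Now H_k = ker ∂_k / im ∂_{k+1}, so:

  H_0: rank C_0 − rank ∂_1 = 7 − 6 = 1, and the invariant factors of ∂_1 are all 1, so H_0 = Z.
  H_1: rank ker ∂_1 − rank ∂_2 = (18 − 6) − 12 = 0, and ∂_2 has invariant factor 2 > 1, so H_1 = Z/2.
  H_2: rank ker ∂_2 − rank ∂_3 = (12 − 12) − 0 = 0, and there is no ∂_3, so H_2 = 0.

As a check, the Euler characteristic is 7 − 18 + 12 = 1, which agrees with 1 − 0 + 0 = 1.

H_0 ≅ Z,  H_1 ≅ Z/2,  H_2 = 0.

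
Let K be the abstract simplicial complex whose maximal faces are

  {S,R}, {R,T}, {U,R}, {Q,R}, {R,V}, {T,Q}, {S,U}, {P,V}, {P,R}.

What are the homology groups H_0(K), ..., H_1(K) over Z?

H_0 ≅ Z,  H_1 ≅ Z^3.

Fix the vertex order P < Q < R < S < T < U < V and write every simplex with vertices in increasing order. Then dim K = 1 and the simplices of K are:

  0-simplices (7): P, Q, R, S, T, U, V
  1-simplices (9): PR, PV, QR, QT, RS, RT, RU, RV, SU

giving chain groups C_0 ≅ Z^7, C_1 ≅ Z^9.

Boundary ∂_1: C_1 → C_0 is given by ∂[p,q] = [q] − [p].
The resulting 7×9 matrix has rank 6, and its Smith normal form has invariant factors (1,1,1,1,1,1).

Now H_k = ker ∂_k / im ∂_{k+1}, so:

  H_0: rank C_0 − rank ∂_1 = 7 − 6 = 1, and the invariant factors of ∂_1 are all 1, so H_0 = Z.
  H_1: rank ker ∂_1 − rank ∂_2 = (9 − 6) − 0 = 3, and there is no ∂_2, so H_1 = Z^3.

As a check, the Euler characteristic is 7 − 9 = -2, which agrees with 1 − 3 = -2.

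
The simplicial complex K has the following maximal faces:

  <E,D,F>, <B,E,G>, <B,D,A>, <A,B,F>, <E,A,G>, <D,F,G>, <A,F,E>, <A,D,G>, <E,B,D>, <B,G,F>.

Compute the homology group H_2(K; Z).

We work with the vertex ordering A < B < D < E < F < G. The simplices of K, each written with vertices in increasing order, are:

  0-simplices (6): A, B, D, E, F, G
  1-simplices (15): AB, AD, AE, AF, AG, BD, BE, BF, BG, DE, DF, DG, EF, EG, FG
  2-simplices (10): ABD, ABF, ADG, AEF, AEG, BDE, BEG, BFG, DEF, DFG

giving chain groups C_0 ≅ Z^6, C_1 ≅ Z^15, C_2 ≅ Z^10.

Boundary ∂_1: C_1 → C_0 is given by ∂[p,q] = [q] − [p]. For instance
  ∂DG = G − D.
As a 6×15 matrix over Z this has rank 5, with invariant factors (1,1,1,1,1).

∂_2: C_2 → C_1 acts by ∂[p,q,r] = [q,r] − [p,r] + [p,q]. For instance
  ∂AEG = EG − AG + AE,
  ∂AEF = EF − AF + AE.
As a 15×10 matrix over Z this has rank 10, with invariant factors (1,1,1,1,1,1,1,1,1,2).

Reading off H_k = ker ∂_k / im ∂_{k+1}:

  H_2: rank ker ∂_2 − rank ∂_3 = (10 − 10) − 0 = 0, and there is no ∂_3, so H_2 = 0.

H_2 ≅ 0.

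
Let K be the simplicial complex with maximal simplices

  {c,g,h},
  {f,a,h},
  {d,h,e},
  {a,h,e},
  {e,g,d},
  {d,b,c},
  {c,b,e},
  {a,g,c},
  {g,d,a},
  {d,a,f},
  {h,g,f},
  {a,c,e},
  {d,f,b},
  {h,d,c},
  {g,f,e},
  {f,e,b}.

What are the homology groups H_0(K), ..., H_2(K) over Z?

We work with the vertex ordering a < b < c < d < e < f < g < h. The simplices of K, each written with vertices in increasing order, are:

  0-simplices (8): a, b, c, d, e, f, g, h
  1-simplices (24): ac, ad, ae, af, ag, ah, bc, bd, be, bf, cd, ce, cg, ch, de, df, dg, dh, ef, eg, eh, fg, fh, gh
  2-simplices (16): ace, acg, adf, adg, aeh, afh, bcd, bce, bdf, bef, cdh, cgh, deg, deh, efg, fgh

so the chain groups are C_0 ≅ Z^8, C_1 ≅ Z^24, C_2 ≅ Z^16.

The boundary map ∂_1: C_1 → C_0 maps an edge to its endpoints' difference, ∂[p,q] = q − p. For instance
  ∂cd = d − c.
This gives a 8×24 integer matrix of rank 7; reducing to Smith normal form yields diagonal entries (1,1,1,1,1,1,1).

∂_2: C_2 → C_1 maps a triangle to the signed sum of its edges. For instance
  ∂acg = cg − ag + ac,
  ∂fgh = gh − fh + fg.
As a 24×16 matrix over Z this has rank 15, with invariant factors (1,1,1,1,1,1,1,1,1,1,1,1,1,1,1).

Now H_k = ker ∂_k / im ∂_{k+1}, so:

  H_0: rank C_0 − rank ∂_1 = 8 − 7 = 1, and the invariant factors of ∂_1 are all 1, so H_0 ≅ Z.
  H_1: rank ker ∂_1 − rank ∂_2 = (24 − 7) − 15 = 2, and the invariant factors of ∂_2 are all 1, so H_1 ≅ Z^2.
  H_2: rank ker ∂_2 − rank ∂_3 = (16 − 15) − 0 = 1, and there is no ∂_3, so H_2 ≅ Z.

As a check, the Euler characteristic is 8 − 24 + 16 = 0, which agrees with 1 − 2 + 1 = 0.
(K is a triangulation of the torus T^2.)

H_0 = Z,  H_1 = Z^2,  H_2 = Z.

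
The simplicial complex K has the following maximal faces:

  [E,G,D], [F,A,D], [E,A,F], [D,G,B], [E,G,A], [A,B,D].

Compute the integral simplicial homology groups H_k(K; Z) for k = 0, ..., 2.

Fix the vertex order A < B < D < E < F < G and write every simplex with vertices in increasing order. Then dim K = 2 and the simplices of K are:

  0-simplices (6): A, B, D, E, F, G
  1-simplices (12): AB, AD, AE, AF, AG, BD, BG, DE, DF, DG, EF, EG
  2-simplices (6): ABD, ADF, AEF, AEG, BDG, DEG

giving chain groups C_0 ≅ Z^6, C_1 ≅ Z^12, C_2 ≅ Z^6.

Boundary ∂_1: C_1 → C_0 sends each edge [p,q] (with p < q) to q − p. For instance
  ∂AD = D − A.
This gives a 6×12 integer matrix of rank 5; reducing to Smith normal form yields diagonal entries (1,1,1,1,1).

Boundary ∂_2: C_2 → C_1 maps a triangle to the signed sum of its edges. For instance
  ∂ABD = BD − AD + AB,
  ∂AEG = EG − AG + AE.
The 12×6 boundary matrix has rank 6 and Smith normal form diag(1,1,1,1,1,1).

Now H_k = ker ∂_k / im ∂_{k+1}, so:

  H_0: rank C_0 − rank ∂_1 = 6 − 5 = 1, and the invariant factors of ∂_1 are all 1, so H_0 = Z.
  H_1: rank ker ∂_1 − rank ∂_2 = (12 − 5) − 6 = 1, and the invariant factors of ∂_2 are all 1, so H_1 = Z.
  H_2: rank ker ∂_2 − rank ∂_3 = (6 − 6) − 0 = 0, and there is no ∂_3, so H_2 = 0.

(K is a triangulation of the cylinder S^1 x I.)

H_0 ≅ Z,  H_1 ≅ Z,  H_2 = 0.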